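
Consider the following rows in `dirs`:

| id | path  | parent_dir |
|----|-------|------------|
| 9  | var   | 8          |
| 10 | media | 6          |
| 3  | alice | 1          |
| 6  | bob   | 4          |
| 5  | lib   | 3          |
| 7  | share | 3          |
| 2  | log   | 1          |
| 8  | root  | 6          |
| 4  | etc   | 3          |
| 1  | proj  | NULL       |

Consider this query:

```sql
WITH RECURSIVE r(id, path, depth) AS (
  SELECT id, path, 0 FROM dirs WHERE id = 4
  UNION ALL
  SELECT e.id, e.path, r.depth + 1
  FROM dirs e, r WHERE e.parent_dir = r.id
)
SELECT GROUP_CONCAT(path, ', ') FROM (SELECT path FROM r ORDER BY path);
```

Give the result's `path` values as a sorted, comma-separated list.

bob, etc, media, root, var

Base: id=4 (etc) at depth 0.
Iteration 1: rows with parent_dir in {4} -> bob (id 6, depth 1).
Iteration 2: rows with parent_dir in {6} -> root (id 8, depth 2), media (id 10, depth 2).
Iteration 3: rows with parent_dir in {8,10} -> var (id 9, depth 3).
Iteration 4: no rows with parent_dir in {9}; recursion stops.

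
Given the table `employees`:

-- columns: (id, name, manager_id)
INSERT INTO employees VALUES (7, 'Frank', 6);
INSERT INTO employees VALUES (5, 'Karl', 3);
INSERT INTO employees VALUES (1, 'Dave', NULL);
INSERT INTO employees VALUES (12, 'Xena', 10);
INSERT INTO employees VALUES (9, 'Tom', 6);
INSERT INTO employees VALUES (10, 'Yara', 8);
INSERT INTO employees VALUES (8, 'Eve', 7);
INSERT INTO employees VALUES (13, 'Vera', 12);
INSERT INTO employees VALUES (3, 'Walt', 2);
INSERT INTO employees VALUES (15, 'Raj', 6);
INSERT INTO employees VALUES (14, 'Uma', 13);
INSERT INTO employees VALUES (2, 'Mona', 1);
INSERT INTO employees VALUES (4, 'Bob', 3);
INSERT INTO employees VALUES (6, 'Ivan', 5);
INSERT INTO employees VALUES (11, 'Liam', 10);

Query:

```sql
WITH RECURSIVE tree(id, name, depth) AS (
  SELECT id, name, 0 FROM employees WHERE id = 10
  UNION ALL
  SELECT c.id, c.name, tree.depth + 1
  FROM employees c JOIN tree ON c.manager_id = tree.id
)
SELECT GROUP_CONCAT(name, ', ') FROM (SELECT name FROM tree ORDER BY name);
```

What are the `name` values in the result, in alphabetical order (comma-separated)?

Base: id=10 (Yara) at depth 0.
Iteration 1: rows with manager_id in {10} -> Liam (id 11, depth 1), Xena (id 12, depth 1).
Iteration 2: rows with manager_id in {11,12} -> Vera (id 13, depth 2).
Iteration 3: rows with manager_id in {13} -> Uma (id 14, depth 3).
Iteration 4: no rows with manager_id in {14}; recursion stops.

Liam, Uma, Vera, Xena, Yara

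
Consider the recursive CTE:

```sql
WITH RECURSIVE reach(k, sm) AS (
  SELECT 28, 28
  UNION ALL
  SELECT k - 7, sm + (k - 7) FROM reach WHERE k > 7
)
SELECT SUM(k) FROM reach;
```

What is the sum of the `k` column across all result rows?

70

Base: k=28, sm=28.
Iteration 1: 28 > 7 holds -> k = 28 - 7 = 21, sm = 28 + 21 = 49.
Iteration 2: 21 > 7 holds -> k = 21 - 7 = 14, sm = 49 + 14 = 63.
Iteration 3: 14 > 7 holds -> k = 14 - 7 = 7, sm = 63 + 7 = 70.
Iteration 4: 7 > 7 fails; recursion stops.
SUM(k) = 28 + 21 + 14 + 7 = 70.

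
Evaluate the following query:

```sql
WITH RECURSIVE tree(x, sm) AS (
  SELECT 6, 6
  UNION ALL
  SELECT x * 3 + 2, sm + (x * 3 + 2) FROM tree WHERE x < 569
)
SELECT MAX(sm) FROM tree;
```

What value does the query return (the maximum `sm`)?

2542

Base: x=6, sm=6.
Iteration 1: 6 < 569 holds -> x = 6 * 3 + 2 = 20, sm = 6 + 20 = 26.
Iteration 2: 20 < 569 holds -> x = 20 * 3 + 2 = 62, sm = 26 + 62 = 88.
Iteration 3: 62 < 569 holds -> x = 62 * 3 + 2 = 188, sm = 88 + 188 = 276.
Iteration 4: 188 < 569 holds -> x = 188 * 3 + 2 = 566, sm = 276 + 566 = 842.
Iteration 5: 566 < 569 holds -> x = 566 * 3 + 2 = 1700, sm = 842 + 1700 = 2542.
Iteration 6: 1700 < 569 fails; recursion stops.
sm values: 6, 26, 88, 276, 842, 2542; the maximum is 2542.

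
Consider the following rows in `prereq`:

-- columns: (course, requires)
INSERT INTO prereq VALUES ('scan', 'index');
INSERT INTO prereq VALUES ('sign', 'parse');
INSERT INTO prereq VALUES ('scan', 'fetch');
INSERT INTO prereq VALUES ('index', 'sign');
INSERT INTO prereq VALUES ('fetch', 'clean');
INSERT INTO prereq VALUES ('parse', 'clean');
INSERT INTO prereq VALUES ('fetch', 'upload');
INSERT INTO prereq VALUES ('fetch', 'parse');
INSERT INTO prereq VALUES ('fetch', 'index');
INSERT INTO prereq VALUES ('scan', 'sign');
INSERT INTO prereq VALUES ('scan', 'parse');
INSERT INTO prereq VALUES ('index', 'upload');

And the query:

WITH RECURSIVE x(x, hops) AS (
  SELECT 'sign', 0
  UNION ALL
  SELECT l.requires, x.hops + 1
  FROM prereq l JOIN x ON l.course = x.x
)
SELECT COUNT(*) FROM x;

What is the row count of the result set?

3

Base: (sign, hops=0).
Iteration 1: edges from {sign} -> (parse, hops=1).
Iteration 2: edges from {parse} -> (clean, hops=2).
Iteration 3: no outgoing edges from {clean}; recursion stops.
Total rows emitted: 3.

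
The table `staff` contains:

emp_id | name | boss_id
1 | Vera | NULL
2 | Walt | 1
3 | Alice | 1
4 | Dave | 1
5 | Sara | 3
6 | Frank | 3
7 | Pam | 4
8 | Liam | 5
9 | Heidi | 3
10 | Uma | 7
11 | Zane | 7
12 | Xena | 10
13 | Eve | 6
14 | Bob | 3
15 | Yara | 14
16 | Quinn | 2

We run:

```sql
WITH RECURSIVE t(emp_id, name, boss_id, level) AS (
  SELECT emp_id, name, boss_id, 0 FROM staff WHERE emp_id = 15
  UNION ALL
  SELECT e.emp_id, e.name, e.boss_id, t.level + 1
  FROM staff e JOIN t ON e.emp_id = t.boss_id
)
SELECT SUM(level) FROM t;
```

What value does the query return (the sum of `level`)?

Base: emp_id=15 (Yara), boss_id=14, level 0.
Iteration 1: join on emp_id=14 -> Bob (id 14, boss_id=3, level 1).
Iteration 2: join on emp_id=3 -> Alice (id 3, boss_id=1, level 2).
Iteration 3: join on emp_id=1 -> Vera (id 1, boss_id=NULL, level 3).
Iteration 4: boss_id is NULL; no match; recursion stops.
SUM(level) = 0 + 1 + 2 + 3 = 6.

6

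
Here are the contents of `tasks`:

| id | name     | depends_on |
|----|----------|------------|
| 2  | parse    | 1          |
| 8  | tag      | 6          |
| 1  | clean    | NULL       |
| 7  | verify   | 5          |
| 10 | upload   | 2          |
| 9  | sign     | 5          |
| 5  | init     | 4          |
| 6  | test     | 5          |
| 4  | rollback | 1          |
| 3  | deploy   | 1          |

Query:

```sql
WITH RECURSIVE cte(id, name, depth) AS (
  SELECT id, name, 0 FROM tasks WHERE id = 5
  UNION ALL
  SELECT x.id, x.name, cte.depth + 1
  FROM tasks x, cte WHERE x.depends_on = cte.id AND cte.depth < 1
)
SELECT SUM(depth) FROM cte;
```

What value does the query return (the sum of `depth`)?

3

Base: id=5 (init) at depth 0.
Iteration 1: rows with depends_on in {5} -> test (id 6, depth 1), verify (id 7, depth 1), sign (id 9, depth 1).
Iteration 2: depth < 1 fails for all current rows; recursion stops.
SUM(depth) = 0 + 1 + 1 + 1 = 3.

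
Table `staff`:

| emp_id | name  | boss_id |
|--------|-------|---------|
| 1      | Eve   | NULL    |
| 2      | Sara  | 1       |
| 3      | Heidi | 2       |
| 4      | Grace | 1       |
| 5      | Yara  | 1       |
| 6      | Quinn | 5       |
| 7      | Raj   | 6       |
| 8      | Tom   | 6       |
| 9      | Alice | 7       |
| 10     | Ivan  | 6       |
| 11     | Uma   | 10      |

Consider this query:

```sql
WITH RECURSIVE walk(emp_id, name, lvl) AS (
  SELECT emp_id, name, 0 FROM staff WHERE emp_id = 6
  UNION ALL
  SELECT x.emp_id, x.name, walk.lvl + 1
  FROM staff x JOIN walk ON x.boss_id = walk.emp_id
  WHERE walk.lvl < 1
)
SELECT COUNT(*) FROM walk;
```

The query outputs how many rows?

Base: emp_id=6 (Quinn) at lvl 0.
Iteration 1: rows with boss_id in {6} -> Raj (id 7, lvl 1), Tom (id 8, lvl 1), Ivan (id 10, lvl 1).
Iteration 2: lvl < 1 fails for all current rows; recursion stops.
Total rows emitted: 4.

4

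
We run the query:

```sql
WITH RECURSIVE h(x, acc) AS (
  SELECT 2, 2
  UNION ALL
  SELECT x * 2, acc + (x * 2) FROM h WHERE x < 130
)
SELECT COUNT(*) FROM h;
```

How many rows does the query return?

8

Base: x=2, acc=2.
Iteration 1: 2 < 130 holds -> x = 2 * 2 = 4, acc = 2 + 4 = 6.
Iteration 2: 4 < 130 holds -> x = 4 * 2 = 8, acc = 6 + 8 = 14.
Iteration 3: 8 < 130 holds -> x = 8 * 2 = 16, acc = 14 + 16 = 30.
Iteration 4: 16 < 130 holds -> x = 16 * 2 = 32, acc = 30 + 32 = 62.
Iteration 5: 32 < 130 holds -> x = 32 * 2 = 64, acc = 62 + 64 = 126.
Iteration 6: 64 < 130 holds -> x = 64 * 2 = 128, acc = 126 + 128 = 254.
Iteration 7: 128 < 130 holds -> x = 128 * 2 = 256, acc = 254 + 256 = 510.
Iteration 8: 256 < 130 fails; recursion stops.
Total rows emitted: 8.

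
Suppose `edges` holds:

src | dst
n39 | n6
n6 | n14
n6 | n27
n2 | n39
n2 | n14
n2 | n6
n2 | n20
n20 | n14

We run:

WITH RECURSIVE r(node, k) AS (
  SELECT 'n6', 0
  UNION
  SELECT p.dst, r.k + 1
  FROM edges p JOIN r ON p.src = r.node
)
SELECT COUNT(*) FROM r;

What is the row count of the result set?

3

Base: (n6, k=0).
Iteration 1: edges from {n6} -> (n14, k=1), (n27, k=1).
Iteration 2: no outgoing edges from {n14,n27}; recursion stops.
Total rows emitted: 3.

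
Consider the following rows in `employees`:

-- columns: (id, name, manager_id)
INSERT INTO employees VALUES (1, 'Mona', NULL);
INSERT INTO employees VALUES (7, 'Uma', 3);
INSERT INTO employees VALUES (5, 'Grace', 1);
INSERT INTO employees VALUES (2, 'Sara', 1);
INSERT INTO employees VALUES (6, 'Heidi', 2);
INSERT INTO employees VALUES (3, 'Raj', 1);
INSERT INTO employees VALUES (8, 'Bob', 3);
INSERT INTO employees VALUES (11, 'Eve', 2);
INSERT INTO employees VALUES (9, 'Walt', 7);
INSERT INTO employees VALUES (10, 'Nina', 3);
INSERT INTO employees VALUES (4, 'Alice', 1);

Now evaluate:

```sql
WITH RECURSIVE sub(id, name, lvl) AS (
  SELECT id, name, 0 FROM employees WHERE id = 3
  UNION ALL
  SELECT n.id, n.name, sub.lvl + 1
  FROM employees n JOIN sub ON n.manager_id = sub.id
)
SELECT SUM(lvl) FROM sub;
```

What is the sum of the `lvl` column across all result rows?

5

Base: id=3 (Raj) at lvl 0.
Iteration 1: rows with manager_id in {3} -> Uma (id 7, lvl 1), Bob (id 8, lvl 1), Nina (id 10, lvl 1).
Iteration 2: rows with manager_id in {7,8,10} -> Walt (id 9, lvl 2).
Iteration 3: no rows with manager_id in {9}; recursion stops.
SUM(lvl) = 0 + 1 + 1 + 1 + 2 = 5.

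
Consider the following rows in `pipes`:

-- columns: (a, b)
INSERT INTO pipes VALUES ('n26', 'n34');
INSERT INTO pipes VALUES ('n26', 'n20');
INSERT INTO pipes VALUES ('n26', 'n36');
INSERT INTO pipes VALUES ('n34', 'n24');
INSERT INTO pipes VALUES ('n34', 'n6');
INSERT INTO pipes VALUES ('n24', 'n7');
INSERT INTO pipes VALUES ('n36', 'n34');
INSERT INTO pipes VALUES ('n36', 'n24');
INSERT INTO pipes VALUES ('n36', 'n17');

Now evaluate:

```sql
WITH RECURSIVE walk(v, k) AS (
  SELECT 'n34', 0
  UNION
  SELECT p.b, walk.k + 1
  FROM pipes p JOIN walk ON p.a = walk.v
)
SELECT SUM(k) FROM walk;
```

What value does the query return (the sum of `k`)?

Base: (n34, k=0).
Iteration 1: edges from {n34} -> (n24, k=1), (n6, k=1).
Iteration 2: edges from {n24,n6} -> (n7, k=2).
Iteration 3: no outgoing edges from {n7}; recursion stops.
SUM(k) = 0 + 1 + 1 + 2 = 4.

4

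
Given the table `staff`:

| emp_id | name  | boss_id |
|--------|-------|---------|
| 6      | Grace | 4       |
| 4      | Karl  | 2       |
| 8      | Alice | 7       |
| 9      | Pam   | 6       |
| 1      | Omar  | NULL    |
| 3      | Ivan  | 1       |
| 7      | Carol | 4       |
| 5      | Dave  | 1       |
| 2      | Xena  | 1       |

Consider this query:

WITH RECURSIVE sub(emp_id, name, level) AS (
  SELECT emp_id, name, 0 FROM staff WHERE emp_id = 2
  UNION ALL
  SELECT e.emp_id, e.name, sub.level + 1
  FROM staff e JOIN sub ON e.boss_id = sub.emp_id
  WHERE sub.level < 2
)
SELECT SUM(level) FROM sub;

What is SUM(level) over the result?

Base: emp_id=2 (Xena) at level 0.
Iteration 1: rows with boss_id in {2} -> Karl (id 4, level 1).
Iteration 2: rows with boss_id in {4} -> Grace (id 6, level 2), Carol (id 7, level 2).
Iteration 3: level < 2 fails for all current rows; recursion stops.
SUM(level) = 0 + 1 + 2 + 2 = 5.

5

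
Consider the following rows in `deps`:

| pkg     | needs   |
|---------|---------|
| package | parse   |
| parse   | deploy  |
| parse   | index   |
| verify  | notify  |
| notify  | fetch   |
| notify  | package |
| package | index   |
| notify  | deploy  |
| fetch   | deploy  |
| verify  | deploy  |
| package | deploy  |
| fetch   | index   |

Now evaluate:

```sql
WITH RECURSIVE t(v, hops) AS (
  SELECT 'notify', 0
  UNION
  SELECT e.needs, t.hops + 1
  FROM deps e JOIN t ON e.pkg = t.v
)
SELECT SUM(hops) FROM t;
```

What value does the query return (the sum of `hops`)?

15

Base: (notify, hops=0).
Iteration 1: edges from {notify} -> (deploy, hops=1), (fetch, hops=1), (package, hops=1).
Iteration 2: edges from {deploy,fetch,package} -> (deploy, hops=2), (index, hops=2), (parse, hops=2). [UNION drops 2 duplicate row(s)]
Iteration 3: edges from {deploy,index,parse} -> (deploy, hops=3), (index, hops=3).
Iteration 4: no outgoing edges from {deploy,index}; recursion stops.
SUM(hops) = 0 + 1 + 1 + 1 + 2 + 2 + 2 + 3 + 3 = 15.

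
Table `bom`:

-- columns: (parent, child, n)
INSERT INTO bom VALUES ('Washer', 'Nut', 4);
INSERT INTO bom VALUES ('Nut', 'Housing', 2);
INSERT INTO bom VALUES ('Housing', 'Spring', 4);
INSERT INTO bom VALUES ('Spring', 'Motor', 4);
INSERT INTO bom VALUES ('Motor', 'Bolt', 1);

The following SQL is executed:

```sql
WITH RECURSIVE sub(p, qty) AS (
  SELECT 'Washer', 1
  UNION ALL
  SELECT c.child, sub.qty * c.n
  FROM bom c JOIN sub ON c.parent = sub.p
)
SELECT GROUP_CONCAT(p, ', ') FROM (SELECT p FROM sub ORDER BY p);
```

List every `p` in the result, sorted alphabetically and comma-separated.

Bolt, Housing, Motor, Nut, Spring, Washer

Base: (Washer, qty=1).
Iteration 1: components of {Washer} -> Nut = 1*4 = 4.
Iteration 2: components of {Nut} -> Housing = 4*2 = 8.
Iteration 3: components of {Housing} -> Spring = 8*4 = 32.
Iteration 4: components of {Spring} -> Motor = 32*4 = 128.
Iteration 5: components of {Motor} -> Bolt = 128*1 = 128.
Iteration 6: no further components; recursion stops.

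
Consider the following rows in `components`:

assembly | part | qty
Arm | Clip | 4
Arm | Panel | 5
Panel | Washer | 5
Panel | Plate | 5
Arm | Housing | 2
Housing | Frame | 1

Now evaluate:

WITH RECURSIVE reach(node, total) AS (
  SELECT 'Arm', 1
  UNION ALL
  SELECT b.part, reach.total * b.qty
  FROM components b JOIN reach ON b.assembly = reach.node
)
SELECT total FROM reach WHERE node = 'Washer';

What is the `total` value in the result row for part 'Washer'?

25

Base: (Arm, total=1).
Iteration 1: components of {Arm} -> Clip = 1*4 = 4, Housing = 1*2 = 2, Panel = 1*5 = 5.
Iteration 2: components of {Clip,Housing,Panel} -> Frame = 2*1 = 2, Plate = 5*5 = 25, Washer = 5*5 = 25.
Iteration 3: no further components; recursion stops.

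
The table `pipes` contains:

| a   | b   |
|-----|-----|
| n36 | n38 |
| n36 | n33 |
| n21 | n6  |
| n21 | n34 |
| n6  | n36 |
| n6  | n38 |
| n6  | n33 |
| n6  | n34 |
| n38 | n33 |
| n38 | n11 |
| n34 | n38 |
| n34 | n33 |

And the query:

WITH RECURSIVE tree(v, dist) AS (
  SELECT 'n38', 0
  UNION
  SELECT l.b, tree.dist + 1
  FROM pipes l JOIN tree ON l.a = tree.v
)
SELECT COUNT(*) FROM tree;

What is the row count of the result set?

3

Base: (n38, dist=0).
Iteration 1: edges from {n38} -> (n11, dist=1), (n33, dist=1).
Iteration 2: no outgoing edges from {n11,n33}; recursion stops.
Total rows emitted: 3.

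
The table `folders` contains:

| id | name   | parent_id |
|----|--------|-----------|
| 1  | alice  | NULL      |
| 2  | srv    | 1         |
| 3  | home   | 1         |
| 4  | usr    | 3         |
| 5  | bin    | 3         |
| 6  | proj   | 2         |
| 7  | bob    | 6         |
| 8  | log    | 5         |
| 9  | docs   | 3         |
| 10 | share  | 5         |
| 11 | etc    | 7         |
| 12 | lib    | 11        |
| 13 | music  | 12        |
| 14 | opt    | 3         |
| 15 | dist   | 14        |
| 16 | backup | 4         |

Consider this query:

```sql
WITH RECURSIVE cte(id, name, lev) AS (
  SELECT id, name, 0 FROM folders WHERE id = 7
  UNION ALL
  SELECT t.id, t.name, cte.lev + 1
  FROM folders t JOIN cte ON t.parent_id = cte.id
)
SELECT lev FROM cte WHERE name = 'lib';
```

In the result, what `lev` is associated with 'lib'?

2

Base: id=7 (bob) at lev 0.
Iteration 1: rows with parent_id in {7} -> etc (id 11, lev 1).
Iteration 2: rows with parent_id in {11} -> lib (id 12, lev 2).
Iteration 3: rows with parent_id in {12} -> music (id 13, lev 3).
Iteration 4: no rows with parent_id in {13}; recursion stops.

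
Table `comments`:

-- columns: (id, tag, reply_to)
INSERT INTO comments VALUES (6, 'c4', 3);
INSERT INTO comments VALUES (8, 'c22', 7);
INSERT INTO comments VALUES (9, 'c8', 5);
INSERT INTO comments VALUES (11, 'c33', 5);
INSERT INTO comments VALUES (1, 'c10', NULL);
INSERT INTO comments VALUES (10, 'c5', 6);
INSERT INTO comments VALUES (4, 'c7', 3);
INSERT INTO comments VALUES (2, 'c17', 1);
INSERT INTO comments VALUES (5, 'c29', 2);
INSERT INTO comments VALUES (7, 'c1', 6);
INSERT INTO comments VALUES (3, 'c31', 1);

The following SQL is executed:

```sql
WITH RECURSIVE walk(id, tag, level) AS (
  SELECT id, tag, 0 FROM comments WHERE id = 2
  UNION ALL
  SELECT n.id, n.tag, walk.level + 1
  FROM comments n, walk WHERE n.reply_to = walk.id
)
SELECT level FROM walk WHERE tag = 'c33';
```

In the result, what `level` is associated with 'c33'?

Base: id=2 (c17) at level 0.
Iteration 1: rows with reply_to in {2} -> c29 (id 5, level 1).
Iteration 2: rows with reply_to in {5} -> c8 (id 9, level 2), c33 (id 11, level 2).
Iteration 3: no rows with reply_to in {9,11}; recursion stops.

2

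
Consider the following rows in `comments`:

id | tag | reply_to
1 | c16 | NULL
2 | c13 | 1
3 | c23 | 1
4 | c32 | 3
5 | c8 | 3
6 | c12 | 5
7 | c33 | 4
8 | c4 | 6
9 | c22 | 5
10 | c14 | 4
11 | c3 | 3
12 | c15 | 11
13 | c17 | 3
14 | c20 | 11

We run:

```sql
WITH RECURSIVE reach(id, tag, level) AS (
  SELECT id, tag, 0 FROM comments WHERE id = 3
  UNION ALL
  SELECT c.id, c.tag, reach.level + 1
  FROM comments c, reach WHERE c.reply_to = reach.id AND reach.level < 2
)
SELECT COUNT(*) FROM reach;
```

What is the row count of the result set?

Base: id=3 (c23) at level 0.
Iteration 1: rows with reply_to in {3} -> c32 (id 4, level 1), c8 (id 5, level 1), c3 (id 11, level 1), c17 (id 13, level 1).
Iteration 2: rows with reply_to in {4,5,11,13} -> c12 (id 6, level 2), c33 (id 7, level 2), c22 (id 9, level 2), c14 (id 10, level 2), c15 (id 12, level 2), c20 (id 14, level 2).
Iteration 3: level < 2 fails for all current rows; recursion stops.
Total rows emitted: 11.

11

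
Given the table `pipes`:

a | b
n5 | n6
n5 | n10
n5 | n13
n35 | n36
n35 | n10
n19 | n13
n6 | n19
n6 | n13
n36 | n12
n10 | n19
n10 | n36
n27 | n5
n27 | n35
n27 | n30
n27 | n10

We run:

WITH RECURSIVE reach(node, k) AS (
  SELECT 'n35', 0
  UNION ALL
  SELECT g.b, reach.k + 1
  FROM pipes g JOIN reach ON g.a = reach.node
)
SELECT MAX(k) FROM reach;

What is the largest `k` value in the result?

3

Base: (n35, k=0).
Iteration 1: edges from {n35} -> (n10, k=1), (n36, k=1).
Iteration 2: edges from {n10,n36} -> (n12, k=2), (n19, k=2), (n36, k=2).
Iteration 3: edges from {n12,n19,n36} -> (n12, k=3), (n13, k=3).
Iteration 4: no outgoing edges from {n12,n13}; recursion stops.
k values: 0, 1, 1, 2, 2, 2, 3, 3; the maximum is 3.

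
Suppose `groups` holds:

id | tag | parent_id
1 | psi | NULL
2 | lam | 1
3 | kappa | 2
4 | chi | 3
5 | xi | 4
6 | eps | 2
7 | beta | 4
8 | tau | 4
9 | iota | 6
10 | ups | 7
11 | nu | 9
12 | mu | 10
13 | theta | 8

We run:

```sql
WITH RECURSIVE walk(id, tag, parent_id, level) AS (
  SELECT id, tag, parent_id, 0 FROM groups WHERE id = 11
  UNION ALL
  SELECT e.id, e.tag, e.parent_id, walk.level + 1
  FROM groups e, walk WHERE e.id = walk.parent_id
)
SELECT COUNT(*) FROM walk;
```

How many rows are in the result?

5

Base: id=11 (nu), parent_id=9, level 0.
Iteration 1: join on id=9 -> iota (id 9, parent_id=6, level 1).
Iteration 2: join on id=6 -> eps (id 6, parent_id=2, level 2).
Iteration 3: join on id=2 -> lam (id 2, parent_id=1, level 3).
Iteration 4: join on id=1 -> psi (id 1, parent_id=NULL, level 4).
Iteration 5: parent_id is NULL; no match; recursion stops.
Total rows emitted: 5.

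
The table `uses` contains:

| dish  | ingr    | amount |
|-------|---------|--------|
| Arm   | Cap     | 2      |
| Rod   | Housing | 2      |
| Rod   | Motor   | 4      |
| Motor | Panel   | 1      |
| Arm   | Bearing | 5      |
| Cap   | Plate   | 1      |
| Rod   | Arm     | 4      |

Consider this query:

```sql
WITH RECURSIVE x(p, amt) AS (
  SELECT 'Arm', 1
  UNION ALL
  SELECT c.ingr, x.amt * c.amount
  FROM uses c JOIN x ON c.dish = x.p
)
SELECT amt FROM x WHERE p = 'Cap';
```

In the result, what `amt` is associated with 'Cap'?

2

Base: (Arm, amt=1).
Iteration 1: components of {Arm} -> Bearing = 1*5 = 5, Cap = 1*2 = 2.
Iteration 2: components of {Bearing,Cap} -> Plate = 2*1 = 2.
Iteration 3: no further components; recursion stops.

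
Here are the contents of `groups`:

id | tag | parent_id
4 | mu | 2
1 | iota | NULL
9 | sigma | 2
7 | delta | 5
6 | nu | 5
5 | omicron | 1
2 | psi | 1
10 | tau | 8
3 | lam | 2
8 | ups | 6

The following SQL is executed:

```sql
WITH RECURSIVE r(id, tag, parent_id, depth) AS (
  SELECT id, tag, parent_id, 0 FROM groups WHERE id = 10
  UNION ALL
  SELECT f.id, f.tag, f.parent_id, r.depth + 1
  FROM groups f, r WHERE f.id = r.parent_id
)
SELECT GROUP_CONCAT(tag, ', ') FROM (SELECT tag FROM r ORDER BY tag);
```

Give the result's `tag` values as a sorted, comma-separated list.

iota, nu, omicron, tau, ups

Base: id=10 (tau), parent_id=8, depth 0.
Iteration 1: join on id=8 -> ups (id 8, parent_id=6, depth 1).
Iteration 2: join on id=6 -> nu (id 6, parent_id=5, depth 2).
Iteration 3: join on id=5 -> omicron (id 5, parent_id=1, depth 3).
Iteration 4: join on id=1 -> iota (id 1, parent_id=NULL, depth 4).
Iteration 5: parent_id is NULL; no match; recursion stops.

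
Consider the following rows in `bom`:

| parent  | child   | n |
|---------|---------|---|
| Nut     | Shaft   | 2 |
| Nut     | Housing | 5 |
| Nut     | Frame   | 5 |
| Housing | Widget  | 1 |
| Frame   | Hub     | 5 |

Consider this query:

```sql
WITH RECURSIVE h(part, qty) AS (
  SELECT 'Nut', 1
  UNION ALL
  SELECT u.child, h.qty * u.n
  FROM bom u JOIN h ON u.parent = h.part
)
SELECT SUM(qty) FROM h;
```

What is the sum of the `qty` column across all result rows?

43

Base: (Nut, qty=1).
Iteration 1: components of {Nut} -> Frame = 1*5 = 5, Housing = 1*5 = 5, Shaft = 1*2 = 2.
Iteration 2: components of {Frame,Housing,Shaft} -> Hub = 5*5 = 25, Widget = 5*1 = 5.
Iteration 3: no further components; recursion stops.
SUM(qty) = 1 + 2 + 5 + 5 + 5 + 25 = 43.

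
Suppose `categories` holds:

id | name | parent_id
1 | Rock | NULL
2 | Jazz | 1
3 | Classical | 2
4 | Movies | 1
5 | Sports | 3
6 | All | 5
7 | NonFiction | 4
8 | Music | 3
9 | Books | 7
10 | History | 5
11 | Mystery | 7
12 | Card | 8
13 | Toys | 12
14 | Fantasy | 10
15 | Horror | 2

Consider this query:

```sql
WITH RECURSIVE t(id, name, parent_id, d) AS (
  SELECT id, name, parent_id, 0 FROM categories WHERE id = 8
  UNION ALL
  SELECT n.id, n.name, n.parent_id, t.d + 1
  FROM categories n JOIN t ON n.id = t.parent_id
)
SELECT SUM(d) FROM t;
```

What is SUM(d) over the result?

6

Base: id=8 (Music), parent_id=3, d 0.
Iteration 1: join on id=3 -> Classical (id 3, parent_id=2, d 1).
Iteration 2: join on id=2 -> Jazz (id 2, parent_id=1, d 2).
Iteration 3: join on id=1 -> Rock (id 1, parent_id=NULL, d 3).
Iteration 4: parent_id is NULL; no match; recursion stops.
SUM(d) = 0 + 1 + 2 + 3 = 6.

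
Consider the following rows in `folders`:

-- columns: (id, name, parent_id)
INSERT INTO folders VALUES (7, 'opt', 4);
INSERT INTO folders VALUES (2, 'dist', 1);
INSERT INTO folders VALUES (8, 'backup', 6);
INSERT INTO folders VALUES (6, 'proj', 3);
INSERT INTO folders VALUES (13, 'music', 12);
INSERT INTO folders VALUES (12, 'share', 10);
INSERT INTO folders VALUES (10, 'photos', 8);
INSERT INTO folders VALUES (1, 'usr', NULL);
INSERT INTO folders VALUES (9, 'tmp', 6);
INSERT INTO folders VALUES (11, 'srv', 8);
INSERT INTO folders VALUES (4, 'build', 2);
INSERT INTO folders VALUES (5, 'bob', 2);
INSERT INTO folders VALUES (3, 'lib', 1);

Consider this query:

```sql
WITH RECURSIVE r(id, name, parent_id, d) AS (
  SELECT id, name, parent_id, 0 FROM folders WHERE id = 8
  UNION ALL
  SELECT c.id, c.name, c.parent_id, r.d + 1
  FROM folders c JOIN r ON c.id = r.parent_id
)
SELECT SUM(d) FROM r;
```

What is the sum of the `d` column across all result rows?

Base: id=8 (backup), parent_id=6, d 0.
Iteration 1: join on id=6 -> proj (id 6, parent_id=3, d 1).
Iteration 2: join on id=3 -> lib (id 3, parent_id=1, d 2).
Iteration 3: join on id=1 -> usr (id 1, parent_id=NULL, d 3).
Iteration 4: parent_id is NULL; no match; recursion stops.
SUM(d) = 0 + 1 + 2 + 3 = 6.

6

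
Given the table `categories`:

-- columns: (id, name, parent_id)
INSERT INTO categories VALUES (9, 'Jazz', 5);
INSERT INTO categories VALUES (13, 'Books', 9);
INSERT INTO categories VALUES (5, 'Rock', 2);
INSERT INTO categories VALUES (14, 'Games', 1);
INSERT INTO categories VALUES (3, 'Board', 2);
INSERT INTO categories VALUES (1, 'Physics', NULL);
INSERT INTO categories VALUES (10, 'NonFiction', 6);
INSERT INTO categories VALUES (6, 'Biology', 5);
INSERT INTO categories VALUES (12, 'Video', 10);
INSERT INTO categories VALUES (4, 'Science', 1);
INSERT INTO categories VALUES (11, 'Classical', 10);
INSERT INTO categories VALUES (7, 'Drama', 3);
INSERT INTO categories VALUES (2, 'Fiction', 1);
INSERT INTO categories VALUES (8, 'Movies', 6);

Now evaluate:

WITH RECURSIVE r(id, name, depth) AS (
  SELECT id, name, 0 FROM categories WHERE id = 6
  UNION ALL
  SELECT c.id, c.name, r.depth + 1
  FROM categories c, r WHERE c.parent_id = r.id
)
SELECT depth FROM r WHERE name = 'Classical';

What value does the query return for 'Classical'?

Base: id=6 (Biology) at depth 0.
Iteration 1: rows with parent_id in {6} -> Movies (id 8, depth 1), NonFiction (id 10, depth 1).
Iteration 2: rows with parent_id in {8,10} -> Classical (id 11, depth 2), Video (id 12, depth 2).
Iteration 3: no rows with parent_id in {11,12}; recursion stops.

2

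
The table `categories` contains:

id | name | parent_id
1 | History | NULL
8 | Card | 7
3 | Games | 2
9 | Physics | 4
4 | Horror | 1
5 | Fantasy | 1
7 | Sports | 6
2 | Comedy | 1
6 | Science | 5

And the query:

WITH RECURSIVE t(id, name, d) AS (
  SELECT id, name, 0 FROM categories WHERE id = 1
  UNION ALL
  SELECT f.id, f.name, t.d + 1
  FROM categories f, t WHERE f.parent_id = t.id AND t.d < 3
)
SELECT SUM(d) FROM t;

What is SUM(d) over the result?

Base: id=1 (History) at d 0.
Iteration 1: rows with parent_id in {1} -> Comedy (id 2, d 1), Horror (id 4, d 1), Fantasy (id 5, d 1).
Iteration 2: rows with parent_id in {2,4,5} -> Games (id 3, d 2), Science (id 6, d 2), Physics (id 9, d 2).
Iteration 3: rows with parent_id in {3,6,9} -> Sports (id 7, d 3).
Iteration 4: d < 3 fails for all current rows; recursion stops.
SUM(d) = 0 + 1 + 1 + 1 + 2 + 2 + 2 + 3 = 12.

12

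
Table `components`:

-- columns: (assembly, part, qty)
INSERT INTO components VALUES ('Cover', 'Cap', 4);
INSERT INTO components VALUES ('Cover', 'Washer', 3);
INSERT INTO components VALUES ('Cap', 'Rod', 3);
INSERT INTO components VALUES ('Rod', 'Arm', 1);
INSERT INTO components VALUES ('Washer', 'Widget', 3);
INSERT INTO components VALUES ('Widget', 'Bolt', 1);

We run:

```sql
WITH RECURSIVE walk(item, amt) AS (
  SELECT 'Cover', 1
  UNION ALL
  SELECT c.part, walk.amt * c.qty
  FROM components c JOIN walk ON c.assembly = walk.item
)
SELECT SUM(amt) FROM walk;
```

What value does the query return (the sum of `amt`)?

Base: (Cover, amt=1).
Iteration 1: components of {Cover} -> Cap = 1*4 = 4, Washer = 1*3 = 3.
Iteration 2: components of {Cap,Washer} -> Rod = 4*3 = 12, Widget = 3*3 = 9.
Iteration 3: components of {Rod,Widget} -> Arm = 12*1 = 12, Bolt = 9*1 = 9.
Iteration 4: no further components; recursion stops.
SUM(amt) = 1 + 4 + 3 + 12 + 9 + 12 + 9 = 50.

50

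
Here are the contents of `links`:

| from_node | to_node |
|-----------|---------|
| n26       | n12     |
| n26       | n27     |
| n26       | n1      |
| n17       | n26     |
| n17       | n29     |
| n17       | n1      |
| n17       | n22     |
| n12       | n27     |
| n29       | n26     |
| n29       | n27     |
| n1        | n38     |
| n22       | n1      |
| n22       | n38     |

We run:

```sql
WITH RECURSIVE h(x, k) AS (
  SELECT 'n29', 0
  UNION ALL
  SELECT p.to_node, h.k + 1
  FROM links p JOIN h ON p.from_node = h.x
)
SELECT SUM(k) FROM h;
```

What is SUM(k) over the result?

14

Base: (n29, k=0).
Iteration 1: edges from {n29} -> (n26, k=1), (n27, k=1).
Iteration 2: edges from {n26,n27} -> (n1, k=2), (n12, k=2), (n27, k=2).
Iteration 3: edges from {n1,n12,n27} -> (n27, k=3), (n38, k=3).
Iteration 4: no outgoing edges from {n27,n38}; recursion stops.
SUM(k) = 0 + 1 + 1 + 2 + 2 + 2 + 3 + 3 = 14.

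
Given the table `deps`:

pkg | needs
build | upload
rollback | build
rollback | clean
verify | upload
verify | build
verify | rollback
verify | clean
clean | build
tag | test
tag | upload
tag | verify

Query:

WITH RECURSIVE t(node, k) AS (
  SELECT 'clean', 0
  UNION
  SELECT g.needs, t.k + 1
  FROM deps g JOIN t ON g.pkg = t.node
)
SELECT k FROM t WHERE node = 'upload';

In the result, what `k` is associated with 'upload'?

Base: (clean, k=0).
Iteration 1: edges from {clean} -> (build, k=1).
Iteration 2: edges from {build} -> (upload, k=2).
Iteration 3: no outgoing edges from {upload}; recursion stops.

2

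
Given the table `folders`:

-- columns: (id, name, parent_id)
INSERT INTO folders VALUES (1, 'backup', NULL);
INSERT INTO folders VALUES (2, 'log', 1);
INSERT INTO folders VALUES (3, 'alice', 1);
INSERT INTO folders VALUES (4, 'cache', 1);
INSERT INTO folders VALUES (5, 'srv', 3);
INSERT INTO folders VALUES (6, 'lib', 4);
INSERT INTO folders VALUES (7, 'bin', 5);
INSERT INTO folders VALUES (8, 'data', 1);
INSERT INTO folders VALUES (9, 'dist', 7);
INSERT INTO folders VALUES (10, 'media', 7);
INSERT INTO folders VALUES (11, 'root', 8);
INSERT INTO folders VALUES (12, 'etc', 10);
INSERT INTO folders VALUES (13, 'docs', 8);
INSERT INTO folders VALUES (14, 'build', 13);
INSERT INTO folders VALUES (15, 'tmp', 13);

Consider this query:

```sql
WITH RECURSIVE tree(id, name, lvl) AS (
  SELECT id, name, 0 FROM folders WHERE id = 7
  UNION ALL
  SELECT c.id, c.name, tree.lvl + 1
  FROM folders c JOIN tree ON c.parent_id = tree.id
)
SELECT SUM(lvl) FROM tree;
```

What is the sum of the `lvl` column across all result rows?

4

Base: id=7 (bin) at lvl 0.
Iteration 1: rows with parent_id in {7} -> dist (id 9, lvl 1), media (id 10, lvl 1).
Iteration 2: rows with parent_id in {9,10} -> etc (id 12, lvl 2).
Iteration 3: no rows with parent_id in {12}; recursion stops.
SUM(lvl) = 0 + 1 + 1 + 2 = 4.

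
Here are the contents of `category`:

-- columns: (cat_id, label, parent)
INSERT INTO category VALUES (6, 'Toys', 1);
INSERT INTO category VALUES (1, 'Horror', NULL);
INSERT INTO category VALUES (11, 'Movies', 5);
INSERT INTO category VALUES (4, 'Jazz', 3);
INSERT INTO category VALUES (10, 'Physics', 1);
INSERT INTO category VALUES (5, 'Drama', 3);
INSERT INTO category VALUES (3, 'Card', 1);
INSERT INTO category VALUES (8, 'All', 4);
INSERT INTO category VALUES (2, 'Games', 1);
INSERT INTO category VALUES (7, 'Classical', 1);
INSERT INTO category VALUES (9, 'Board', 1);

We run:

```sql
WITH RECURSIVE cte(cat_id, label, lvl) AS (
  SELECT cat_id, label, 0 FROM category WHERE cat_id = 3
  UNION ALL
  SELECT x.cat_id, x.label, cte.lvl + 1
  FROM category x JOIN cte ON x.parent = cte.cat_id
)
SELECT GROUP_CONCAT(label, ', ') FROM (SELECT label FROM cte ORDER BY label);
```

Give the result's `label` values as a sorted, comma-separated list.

Base: cat_id=3 (Card) at lvl 0.
Iteration 1: rows with parent in {3} -> Jazz (id 4, lvl 1), Drama (id 5, lvl 1).
Iteration 2: rows with parent in {4,5} -> All (id 8, lvl 2), Movies (id 11, lvl 2).
Iteration 3: no rows with parent in {8,11}; recursion stops.

All, Card, Drama, Jazz, Movies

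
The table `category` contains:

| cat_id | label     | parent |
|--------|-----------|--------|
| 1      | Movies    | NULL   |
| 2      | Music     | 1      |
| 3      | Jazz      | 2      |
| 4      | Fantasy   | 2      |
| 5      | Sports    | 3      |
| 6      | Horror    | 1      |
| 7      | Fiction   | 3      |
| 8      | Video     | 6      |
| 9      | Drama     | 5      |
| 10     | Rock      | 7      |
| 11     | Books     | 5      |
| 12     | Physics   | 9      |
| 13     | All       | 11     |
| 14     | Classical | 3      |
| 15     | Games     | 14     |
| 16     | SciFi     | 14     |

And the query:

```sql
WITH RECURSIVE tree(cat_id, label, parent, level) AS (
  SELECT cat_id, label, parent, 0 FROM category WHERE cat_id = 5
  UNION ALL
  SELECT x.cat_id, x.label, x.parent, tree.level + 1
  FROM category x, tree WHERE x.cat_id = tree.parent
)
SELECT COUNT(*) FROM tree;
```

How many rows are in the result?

4

Base: cat_id=5 (Sports), parent=3, level 0.
Iteration 1: join on cat_id=3 -> Jazz (id 3, parent=2, level 1).
Iteration 2: join on cat_id=2 -> Music (id 2, parent=1, level 2).
Iteration 3: join on cat_id=1 -> Movies (id 1, parent=NULL, level 3).
Iteration 4: parent is NULL; no match; recursion stops.
Total rows emitted: 4.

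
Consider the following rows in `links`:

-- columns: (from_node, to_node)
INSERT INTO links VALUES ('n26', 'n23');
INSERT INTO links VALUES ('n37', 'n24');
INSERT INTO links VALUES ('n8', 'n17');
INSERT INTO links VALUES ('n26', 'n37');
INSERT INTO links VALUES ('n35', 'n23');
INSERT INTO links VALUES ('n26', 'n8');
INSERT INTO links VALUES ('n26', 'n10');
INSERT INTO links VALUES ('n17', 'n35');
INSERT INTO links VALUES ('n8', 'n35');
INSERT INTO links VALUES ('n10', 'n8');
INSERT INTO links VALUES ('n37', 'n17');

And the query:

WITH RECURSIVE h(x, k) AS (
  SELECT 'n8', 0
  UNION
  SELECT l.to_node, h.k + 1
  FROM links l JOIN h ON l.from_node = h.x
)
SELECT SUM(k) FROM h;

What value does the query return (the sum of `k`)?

Base: (n8, k=0).
Iteration 1: edges from {n8} -> (n17, k=1), (n35, k=1).
Iteration 2: edges from {n17,n35} -> (n23, k=2), (n35, k=2).
Iteration 3: edges from {n23,n35} -> (n23, k=3).
Iteration 4: no outgoing edges from {n23}; recursion stops.
SUM(k) = 0 + 1 + 1 + 2 + 2 + 3 = 9.

9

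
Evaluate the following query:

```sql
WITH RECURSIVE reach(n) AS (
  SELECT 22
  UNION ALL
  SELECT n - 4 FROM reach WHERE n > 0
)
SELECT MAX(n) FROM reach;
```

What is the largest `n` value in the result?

Base: n=22.
Iteration 1: 22 > 0 holds -> n = 22 - 4 = 18.
Iteration 2: 18 > 0 holds -> n = 18 - 4 = 14.
Iteration 3: 14 > 0 holds -> n = 14 - 4 = 10.
Iteration 4: 10 > 0 holds -> n = 10 - 4 = 6.
Iteration 5: 6 > 0 holds -> n = 6 - 4 = 2.
Iteration 6: 2 > 0 holds -> n = 2 - 4 = -2.
Iteration 7: -2 > 0 fails; recursion stops.
n values: 22, 18, 14, 10, 6, 2, -2; the maximum is 22.

22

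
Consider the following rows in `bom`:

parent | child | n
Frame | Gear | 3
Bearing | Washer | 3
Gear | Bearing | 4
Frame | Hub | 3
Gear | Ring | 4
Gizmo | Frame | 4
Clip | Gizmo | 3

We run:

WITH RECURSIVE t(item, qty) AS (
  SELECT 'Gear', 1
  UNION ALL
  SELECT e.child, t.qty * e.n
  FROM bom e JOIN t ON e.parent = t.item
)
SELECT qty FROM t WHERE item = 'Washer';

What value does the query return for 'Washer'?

12

Base: (Gear, qty=1).
Iteration 1: components of {Gear} -> Bearing = 1*4 = 4, Ring = 1*4 = 4.
Iteration 2: components of {Bearing,Ring} -> Washer = 4*3 = 12.
Iteration 3: no further components; recursion stops.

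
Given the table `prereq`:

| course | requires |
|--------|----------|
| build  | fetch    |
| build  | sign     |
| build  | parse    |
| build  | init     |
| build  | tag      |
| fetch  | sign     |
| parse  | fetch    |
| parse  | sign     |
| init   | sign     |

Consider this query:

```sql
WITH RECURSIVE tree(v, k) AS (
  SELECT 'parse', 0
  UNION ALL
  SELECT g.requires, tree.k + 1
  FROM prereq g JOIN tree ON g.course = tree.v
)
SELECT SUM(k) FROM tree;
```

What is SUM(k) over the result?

Base: (parse, k=0).
Iteration 1: edges from {parse} -> (fetch, k=1), (sign, k=1).
Iteration 2: edges from {fetch,sign} -> (sign, k=2).
Iteration 3: no outgoing edges from {sign}; recursion stops.
SUM(k) = 0 + 1 + 1 + 2 = 4.

4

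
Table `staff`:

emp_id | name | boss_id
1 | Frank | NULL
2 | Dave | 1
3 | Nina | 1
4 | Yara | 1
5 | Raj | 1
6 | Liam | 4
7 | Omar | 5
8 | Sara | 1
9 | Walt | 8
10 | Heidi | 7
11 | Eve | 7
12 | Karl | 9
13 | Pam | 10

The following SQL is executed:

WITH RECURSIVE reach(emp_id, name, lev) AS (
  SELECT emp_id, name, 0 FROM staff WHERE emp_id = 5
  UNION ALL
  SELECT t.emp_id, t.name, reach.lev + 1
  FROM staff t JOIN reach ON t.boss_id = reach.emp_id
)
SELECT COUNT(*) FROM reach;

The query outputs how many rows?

Base: emp_id=5 (Raj) at lev 0.
Iteration 1: rows with boss_id in {5} -> Omar (id 7, lev 1).
Iteration 2: rows with boss_id in {7} -> Heidi (id 10, lev 2), Eve (id 11, lev 2).
Iteration 3: rows with boss_id in {10,11} -> Pam (id 13, lev 3).
Iteration 4: no rows with boss_id in {13}; recursion stops.
Total rows emitted: 5.

5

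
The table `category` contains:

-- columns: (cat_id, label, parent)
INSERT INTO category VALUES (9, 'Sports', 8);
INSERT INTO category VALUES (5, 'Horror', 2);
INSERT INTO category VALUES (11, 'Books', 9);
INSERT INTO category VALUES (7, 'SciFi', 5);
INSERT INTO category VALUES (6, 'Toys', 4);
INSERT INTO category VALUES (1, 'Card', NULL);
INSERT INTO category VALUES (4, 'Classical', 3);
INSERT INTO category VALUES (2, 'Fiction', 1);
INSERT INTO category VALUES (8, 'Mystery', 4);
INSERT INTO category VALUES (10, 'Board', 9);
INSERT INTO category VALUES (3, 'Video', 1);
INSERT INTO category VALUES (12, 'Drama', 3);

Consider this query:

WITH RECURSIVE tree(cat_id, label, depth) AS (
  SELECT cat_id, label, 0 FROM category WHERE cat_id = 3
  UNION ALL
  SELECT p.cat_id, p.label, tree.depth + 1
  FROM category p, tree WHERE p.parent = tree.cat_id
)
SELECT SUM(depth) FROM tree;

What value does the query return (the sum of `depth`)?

17

Base: cat_id=3 (Video) at depth 0.
Iteration 1: rows with parent in {3} -> Classical (id 4, depth 1), Drama (id 12, depth 1).
Iteration 2: rows with parent in {4,12} -> Toys (id 6, depth 2), Mystery (id 8, depth 2).
Iteration 3: rows with parent in {6,8} -> Sports (id 9, depth 3).
Iteration 4: rows with parent in {9} -> Board (id 10, depth 4), Books (id 11, depth 4).
Iteration 5: no rows with parent in {10,11}; recursion stops.
SUM(depth) = 0 + 1 + 1 + 2 + 2 + 3 + 4 + 4 = 17.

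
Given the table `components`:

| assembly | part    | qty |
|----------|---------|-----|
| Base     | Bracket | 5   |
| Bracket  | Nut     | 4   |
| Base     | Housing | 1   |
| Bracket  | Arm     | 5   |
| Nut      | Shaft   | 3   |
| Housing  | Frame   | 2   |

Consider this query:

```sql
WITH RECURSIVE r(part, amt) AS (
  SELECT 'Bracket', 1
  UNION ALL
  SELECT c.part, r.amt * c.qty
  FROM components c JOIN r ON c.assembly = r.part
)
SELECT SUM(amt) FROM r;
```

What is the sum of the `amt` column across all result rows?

Base: (Bracket, amt=1).
Iteration 1: components of {Bracket} -> Arm = 1*5 = 5, Nut = 1*4 = 4.
Iteration 2: components of {Arm,Nut} -> Shaft = 4*3 = 12.
Iteration 3: no further components; recursion stops.
SUM(amt) = 1 + 4 + 5 + 12 = 22.

22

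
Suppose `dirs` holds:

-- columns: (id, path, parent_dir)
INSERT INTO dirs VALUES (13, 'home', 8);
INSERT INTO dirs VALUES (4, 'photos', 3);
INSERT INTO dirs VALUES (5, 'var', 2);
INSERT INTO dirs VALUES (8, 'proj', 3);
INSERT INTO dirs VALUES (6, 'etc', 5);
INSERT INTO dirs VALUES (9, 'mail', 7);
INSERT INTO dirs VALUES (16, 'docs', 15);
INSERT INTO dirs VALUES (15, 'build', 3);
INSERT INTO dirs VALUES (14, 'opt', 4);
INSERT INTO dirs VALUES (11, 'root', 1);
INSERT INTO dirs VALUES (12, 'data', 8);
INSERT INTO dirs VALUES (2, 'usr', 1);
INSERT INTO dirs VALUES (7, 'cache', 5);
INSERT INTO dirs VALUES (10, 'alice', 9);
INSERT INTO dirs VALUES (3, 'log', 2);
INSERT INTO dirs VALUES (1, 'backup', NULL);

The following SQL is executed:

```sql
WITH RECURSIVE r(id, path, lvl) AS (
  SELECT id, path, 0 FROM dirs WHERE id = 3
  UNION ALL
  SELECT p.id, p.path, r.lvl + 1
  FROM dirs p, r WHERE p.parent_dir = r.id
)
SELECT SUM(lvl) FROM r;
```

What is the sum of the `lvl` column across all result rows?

11

Base: id=3 (log) at lvl 0.
Iteration 1: rows with parent_dir in {3} -> photos (id 4, lvl 1), proj (id 8, lvl 1), build (id 15, lvl 1).
Iteration 2: rows with parent_dir in {4,8,15} -> data (id 12, lvl 2), home (id 13, lvl 2), opt (id 14, lvl 2), docs (id 16, lvl 2).
Iteration 3: no rows with parent_dir in {12,13,14,16}; recursion stops.
SUM(lvl) = 0 + 1 + 1 + 1 + 2 + 2 + 2 + 2 = 11.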